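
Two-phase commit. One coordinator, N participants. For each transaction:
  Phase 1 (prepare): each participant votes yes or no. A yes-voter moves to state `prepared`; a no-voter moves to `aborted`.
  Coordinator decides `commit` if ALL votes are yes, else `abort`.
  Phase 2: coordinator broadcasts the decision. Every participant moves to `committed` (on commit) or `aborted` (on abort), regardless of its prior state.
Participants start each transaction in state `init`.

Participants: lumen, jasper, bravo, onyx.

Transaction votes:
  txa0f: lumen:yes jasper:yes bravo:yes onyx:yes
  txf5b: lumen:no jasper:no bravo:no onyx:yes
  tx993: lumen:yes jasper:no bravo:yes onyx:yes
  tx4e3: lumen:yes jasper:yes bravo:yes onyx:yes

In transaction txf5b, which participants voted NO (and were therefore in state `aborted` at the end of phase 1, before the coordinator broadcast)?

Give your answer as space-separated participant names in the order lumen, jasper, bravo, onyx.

Txn txf5b phase 1: lumen no -> aborted; jasper no -> aborted; bravo no -> aborted; onyx yes -> prepared

Answer: lumen jasper bravo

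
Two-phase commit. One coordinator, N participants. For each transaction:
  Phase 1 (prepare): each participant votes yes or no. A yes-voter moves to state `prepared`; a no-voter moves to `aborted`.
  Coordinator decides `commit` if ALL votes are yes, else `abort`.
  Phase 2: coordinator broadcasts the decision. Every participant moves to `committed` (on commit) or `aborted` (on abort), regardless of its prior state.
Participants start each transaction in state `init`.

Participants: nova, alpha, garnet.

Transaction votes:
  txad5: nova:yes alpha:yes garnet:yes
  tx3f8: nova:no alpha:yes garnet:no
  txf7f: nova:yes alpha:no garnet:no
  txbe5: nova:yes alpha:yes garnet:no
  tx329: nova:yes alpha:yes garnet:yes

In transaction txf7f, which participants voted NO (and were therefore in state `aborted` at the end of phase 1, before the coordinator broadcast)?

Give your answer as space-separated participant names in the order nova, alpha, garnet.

Answer: alpha garnet

Derivation:
Txn txf7f phase 1: nova yes -> prepared; alpha no -> aborted; garnet no -> aborted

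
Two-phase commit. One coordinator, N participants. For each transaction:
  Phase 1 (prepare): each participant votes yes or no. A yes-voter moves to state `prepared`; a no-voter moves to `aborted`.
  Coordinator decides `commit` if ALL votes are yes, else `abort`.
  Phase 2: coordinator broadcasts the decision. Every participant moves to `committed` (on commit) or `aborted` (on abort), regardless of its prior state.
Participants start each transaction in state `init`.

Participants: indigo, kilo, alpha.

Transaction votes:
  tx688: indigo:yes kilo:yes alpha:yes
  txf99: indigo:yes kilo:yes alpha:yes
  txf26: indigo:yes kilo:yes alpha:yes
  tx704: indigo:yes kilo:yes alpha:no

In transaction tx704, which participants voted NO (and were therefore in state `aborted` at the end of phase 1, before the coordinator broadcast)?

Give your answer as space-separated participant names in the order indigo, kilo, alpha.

Txn tx704 phase 1: indigo yes -> prepared; kilo yes -> prepared; alpha no -> aborted

Answer: alpha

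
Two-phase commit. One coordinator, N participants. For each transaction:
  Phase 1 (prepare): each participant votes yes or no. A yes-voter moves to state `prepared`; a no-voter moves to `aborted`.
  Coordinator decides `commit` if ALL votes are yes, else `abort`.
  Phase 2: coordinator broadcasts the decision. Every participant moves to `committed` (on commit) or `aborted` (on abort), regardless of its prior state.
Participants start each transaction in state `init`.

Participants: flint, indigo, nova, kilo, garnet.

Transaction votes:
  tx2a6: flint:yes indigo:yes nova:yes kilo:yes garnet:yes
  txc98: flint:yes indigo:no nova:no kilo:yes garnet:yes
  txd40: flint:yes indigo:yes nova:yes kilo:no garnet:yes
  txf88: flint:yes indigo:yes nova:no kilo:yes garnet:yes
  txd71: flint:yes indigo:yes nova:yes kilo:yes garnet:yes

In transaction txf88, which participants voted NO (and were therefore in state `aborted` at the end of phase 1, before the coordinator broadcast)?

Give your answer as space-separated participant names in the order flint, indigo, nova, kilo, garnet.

Txn txf88 phase 1: flint yes -> prepared; indigo yes -> prepared; nova no -> aborted; kilo yes -> prepared; garnet yes -> prepared

Answer: nova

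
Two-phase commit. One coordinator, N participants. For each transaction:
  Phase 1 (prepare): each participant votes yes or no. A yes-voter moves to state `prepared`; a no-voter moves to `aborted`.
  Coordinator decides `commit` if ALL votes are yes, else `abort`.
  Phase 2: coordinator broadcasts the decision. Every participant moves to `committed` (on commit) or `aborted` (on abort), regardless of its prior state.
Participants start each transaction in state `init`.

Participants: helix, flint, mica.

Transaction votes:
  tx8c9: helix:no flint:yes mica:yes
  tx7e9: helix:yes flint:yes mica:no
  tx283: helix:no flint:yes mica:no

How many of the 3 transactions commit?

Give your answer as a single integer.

tx8c9: no from helix -> abort (commits=0)
tx7e9: no from mica -> abort (commits=0)
tx283: no from helix, mica -> abort (commits=0)

Answer: 0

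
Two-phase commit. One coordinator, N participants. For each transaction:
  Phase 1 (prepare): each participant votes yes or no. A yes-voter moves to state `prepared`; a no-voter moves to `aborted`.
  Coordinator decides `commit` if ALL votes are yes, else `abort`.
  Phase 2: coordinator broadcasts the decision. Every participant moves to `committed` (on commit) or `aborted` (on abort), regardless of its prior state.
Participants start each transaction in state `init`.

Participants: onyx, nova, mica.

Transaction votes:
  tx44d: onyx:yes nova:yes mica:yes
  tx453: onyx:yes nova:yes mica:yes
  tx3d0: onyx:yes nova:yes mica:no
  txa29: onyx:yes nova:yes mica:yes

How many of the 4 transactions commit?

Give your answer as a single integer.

Answer: 3

Derivation:
tx44d: all yes -> commit (commits=1)
tx453: all yes -> commit (commits=2)
tx3d0: no from mica -> abort (commits=2)
txa29: all yes -> commit (commits=3)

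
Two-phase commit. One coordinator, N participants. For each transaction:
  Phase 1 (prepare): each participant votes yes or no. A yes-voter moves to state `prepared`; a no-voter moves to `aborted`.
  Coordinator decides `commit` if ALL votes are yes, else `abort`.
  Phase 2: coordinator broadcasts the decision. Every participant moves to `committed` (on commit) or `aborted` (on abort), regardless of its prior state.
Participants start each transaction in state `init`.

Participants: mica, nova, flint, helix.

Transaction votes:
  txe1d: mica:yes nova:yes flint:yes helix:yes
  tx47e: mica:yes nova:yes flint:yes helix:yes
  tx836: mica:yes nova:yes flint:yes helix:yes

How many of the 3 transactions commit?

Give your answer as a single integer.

Answer: 3

Derivation:
txe1d: all yes -> commit (commits=1)
tx47e: all yes -> commit (commits=2)
tx836: all yes -> commit (commits=3)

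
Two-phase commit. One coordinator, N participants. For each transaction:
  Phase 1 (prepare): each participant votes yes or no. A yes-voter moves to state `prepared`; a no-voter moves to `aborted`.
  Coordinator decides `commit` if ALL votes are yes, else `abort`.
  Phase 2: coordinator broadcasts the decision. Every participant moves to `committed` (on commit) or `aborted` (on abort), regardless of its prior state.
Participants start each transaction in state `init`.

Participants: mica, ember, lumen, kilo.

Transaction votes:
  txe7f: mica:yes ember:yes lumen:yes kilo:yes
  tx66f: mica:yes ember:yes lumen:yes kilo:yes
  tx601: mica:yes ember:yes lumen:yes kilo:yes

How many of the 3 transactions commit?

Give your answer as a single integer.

Answer: 3

Derivation:
txe7f: all yes -> commit (commits=1)
tx66f: all yes -> commit (commits=2)
tx601: all yes -> commit (commits=3)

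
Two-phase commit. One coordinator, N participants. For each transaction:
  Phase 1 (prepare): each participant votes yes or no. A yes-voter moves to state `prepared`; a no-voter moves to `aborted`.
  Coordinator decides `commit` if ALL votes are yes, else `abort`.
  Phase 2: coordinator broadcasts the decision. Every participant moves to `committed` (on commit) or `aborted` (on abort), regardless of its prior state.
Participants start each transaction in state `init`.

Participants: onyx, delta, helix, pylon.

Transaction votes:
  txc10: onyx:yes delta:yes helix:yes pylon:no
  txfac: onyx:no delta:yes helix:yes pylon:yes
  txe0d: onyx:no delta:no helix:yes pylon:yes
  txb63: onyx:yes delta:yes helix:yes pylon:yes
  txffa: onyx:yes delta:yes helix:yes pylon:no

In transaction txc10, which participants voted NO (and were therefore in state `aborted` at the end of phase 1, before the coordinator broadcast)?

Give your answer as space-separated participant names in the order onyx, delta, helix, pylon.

Txn txc10 phase 1: onyx yes -> prepared; delta yes -> prepared; helix yes -> prepared; pylon no -> aborted

Answer: pylon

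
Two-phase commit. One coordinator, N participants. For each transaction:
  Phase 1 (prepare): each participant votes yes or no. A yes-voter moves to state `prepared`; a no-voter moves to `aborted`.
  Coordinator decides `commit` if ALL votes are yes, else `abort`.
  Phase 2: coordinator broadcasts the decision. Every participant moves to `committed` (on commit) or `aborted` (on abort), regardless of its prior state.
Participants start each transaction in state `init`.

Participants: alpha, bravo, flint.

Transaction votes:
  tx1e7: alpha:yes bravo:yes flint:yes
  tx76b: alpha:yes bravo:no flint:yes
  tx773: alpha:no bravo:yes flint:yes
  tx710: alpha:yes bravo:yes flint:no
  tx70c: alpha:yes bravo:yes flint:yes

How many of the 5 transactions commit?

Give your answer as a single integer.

Answer: 2

Derivation:
tx1e7: all yes -> commit (commits=1)
tx76b: no from bravo -> abort (commits=1)
tx773: no from alpha -> abort (commits=1)
tx710: no from flint -> abort (commits=1)
tx70c: all yes -> commit (commits=2)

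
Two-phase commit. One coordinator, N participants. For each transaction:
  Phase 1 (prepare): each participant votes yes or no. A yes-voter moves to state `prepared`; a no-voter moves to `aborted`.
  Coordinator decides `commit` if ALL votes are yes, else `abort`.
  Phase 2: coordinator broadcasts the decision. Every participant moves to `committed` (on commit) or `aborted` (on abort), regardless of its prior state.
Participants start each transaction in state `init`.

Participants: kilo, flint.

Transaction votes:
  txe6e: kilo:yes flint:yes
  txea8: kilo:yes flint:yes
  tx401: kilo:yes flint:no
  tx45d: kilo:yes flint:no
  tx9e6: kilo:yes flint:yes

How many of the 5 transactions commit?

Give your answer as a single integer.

Answer: 3

Derivation:
txe6e: all yes -> commit (commits=1)
txea8: all yes -> commit (commits=2)
tx401: no from flint -> abort (commits=2)
tx45d: no from flint -> abort (commits=2)
tx9e6: all yes -> commit (commits=3)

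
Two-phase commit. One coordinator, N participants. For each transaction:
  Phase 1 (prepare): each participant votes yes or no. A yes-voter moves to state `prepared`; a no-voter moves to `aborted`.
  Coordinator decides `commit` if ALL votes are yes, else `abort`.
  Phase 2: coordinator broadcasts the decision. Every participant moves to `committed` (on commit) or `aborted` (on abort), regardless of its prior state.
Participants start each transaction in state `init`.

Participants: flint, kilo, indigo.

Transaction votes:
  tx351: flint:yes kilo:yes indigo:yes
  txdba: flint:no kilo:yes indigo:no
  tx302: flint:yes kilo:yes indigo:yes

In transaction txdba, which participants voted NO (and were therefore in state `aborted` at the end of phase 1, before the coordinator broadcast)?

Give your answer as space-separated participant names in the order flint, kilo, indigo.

Answer: flint indigo

Derivation:
Txn txdba phase 1: flint no -> aborted; kilo yes -> prepared; indigo no -> aborted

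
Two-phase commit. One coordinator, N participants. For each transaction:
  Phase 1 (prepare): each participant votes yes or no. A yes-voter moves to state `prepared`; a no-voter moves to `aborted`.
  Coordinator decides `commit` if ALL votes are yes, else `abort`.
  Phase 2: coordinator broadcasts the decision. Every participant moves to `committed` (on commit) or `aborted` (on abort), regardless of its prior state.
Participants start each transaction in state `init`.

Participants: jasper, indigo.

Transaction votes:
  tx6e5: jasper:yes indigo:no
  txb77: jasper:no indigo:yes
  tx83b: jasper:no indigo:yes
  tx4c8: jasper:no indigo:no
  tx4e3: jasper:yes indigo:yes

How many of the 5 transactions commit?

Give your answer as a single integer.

tx6e5: no from indigo -> abort (commits=0)
txb77: no from jasper -> abort (commits=0)
tx83b: no from jasper -> abort (commits=0)
tx4c8: no from jasper, indigo -> abort (commits=0)
tx4e3: all yes -> commit (commits=1)

Answer: 1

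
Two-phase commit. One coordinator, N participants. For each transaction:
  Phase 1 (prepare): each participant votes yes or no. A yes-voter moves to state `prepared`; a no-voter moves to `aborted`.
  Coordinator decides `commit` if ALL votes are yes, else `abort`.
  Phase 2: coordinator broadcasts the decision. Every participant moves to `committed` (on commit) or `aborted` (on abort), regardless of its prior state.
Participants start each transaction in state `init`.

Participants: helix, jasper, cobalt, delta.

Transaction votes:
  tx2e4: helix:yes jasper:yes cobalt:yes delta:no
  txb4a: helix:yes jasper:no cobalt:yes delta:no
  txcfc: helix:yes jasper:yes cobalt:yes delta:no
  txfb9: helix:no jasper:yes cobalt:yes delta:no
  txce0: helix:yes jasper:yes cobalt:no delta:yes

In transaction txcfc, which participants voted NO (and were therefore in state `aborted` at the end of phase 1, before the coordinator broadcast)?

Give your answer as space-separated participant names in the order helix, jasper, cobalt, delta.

Answer: delta

Derivation:
Txn txcfc phase 1: helix yes -> prepared; jasper yes -> prepared; cobalt yes -> prepared; delta no -> aborted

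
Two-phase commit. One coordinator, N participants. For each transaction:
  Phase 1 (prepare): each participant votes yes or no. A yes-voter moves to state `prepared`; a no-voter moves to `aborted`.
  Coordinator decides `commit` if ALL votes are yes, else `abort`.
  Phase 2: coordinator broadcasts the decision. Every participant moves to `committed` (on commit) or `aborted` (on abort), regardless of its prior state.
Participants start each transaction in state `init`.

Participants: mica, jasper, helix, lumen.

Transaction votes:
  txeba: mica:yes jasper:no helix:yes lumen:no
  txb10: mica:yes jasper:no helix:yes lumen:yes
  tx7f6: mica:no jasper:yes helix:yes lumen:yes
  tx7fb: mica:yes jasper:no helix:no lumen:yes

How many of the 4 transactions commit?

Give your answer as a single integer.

Answer: 0

Derivation:
txeba: no from jasper, lumen -> abort (commits=0)
txb10: no from jasper -> abort (commits=0)
tx7f6: no from mica -> abort (commits=0)
tx7fb: no from jasper, helix -> abort (commits=0)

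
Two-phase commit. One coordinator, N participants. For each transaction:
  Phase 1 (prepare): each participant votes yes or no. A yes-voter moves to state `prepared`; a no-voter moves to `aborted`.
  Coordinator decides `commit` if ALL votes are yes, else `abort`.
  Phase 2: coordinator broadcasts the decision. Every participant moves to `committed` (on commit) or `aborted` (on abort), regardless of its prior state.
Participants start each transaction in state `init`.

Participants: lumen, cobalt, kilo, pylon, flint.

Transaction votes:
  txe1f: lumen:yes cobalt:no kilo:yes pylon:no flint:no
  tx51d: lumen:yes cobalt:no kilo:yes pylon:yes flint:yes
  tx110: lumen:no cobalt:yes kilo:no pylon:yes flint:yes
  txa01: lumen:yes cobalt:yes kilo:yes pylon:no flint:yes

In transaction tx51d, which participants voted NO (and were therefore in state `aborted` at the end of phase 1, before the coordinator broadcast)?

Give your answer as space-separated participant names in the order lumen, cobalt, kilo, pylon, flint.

Answer: cobalt

Derivation:
Txn tx51d phase 1: lumen yes -> prepared; cobalt no -> aborted; kilo yes -> prepared; pylon yes -> prepared; flint yes -> prepared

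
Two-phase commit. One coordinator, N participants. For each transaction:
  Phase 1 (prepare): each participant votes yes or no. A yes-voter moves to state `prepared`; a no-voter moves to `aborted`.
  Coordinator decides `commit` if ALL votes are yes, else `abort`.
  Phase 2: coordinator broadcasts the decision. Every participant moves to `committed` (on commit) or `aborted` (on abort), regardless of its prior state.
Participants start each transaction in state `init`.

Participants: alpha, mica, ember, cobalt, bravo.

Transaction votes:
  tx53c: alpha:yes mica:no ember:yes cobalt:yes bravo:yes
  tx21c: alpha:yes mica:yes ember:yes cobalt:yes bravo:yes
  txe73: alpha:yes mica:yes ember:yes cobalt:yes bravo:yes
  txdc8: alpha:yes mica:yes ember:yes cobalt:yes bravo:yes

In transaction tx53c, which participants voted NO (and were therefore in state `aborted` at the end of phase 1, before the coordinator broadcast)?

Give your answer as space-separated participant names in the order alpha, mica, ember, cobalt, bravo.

Answer: mica

Derivation:
Txn tx53c phase 1: alpha yes -> prepared; mica no -> aborted; ember yes -> prepared; cobalt yes -> prepared; bravo yes -> prepared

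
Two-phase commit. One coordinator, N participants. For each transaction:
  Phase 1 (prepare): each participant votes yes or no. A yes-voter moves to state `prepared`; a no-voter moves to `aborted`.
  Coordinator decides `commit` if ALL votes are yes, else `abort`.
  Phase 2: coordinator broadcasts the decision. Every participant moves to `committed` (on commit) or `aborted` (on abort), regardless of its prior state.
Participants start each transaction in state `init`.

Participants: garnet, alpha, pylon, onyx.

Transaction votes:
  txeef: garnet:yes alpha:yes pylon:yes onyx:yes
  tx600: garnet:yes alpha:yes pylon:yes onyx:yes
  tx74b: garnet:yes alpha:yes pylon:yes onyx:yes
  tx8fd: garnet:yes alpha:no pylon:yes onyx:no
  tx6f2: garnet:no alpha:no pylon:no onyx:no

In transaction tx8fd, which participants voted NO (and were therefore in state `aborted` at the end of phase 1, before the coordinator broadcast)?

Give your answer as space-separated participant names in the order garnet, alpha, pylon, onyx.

Answer: alpha onyx

Derivation:
Txn tx8fd phase 1: garnet yes -> prepared; alpha no -> aborted; pylon yes -> prepared; onyx no -> aborted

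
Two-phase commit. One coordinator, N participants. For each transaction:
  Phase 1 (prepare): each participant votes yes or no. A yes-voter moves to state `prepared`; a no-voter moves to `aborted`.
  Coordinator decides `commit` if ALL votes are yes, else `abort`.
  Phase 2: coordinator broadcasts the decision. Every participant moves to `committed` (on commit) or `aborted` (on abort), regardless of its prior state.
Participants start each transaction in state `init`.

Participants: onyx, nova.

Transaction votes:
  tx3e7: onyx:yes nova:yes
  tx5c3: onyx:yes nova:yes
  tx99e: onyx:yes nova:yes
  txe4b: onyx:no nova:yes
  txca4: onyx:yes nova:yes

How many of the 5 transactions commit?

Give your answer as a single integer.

Answer: 4

Derivation:
tx3e7: all yes -> commit (commits=1)
tx5c3: all yes -> commit (commits=2)
tx99e: all yes -> commit (commits=3)
txe4b: no from onyx -> abort (commits=3)
txca4: all yes -> commit (commits=4)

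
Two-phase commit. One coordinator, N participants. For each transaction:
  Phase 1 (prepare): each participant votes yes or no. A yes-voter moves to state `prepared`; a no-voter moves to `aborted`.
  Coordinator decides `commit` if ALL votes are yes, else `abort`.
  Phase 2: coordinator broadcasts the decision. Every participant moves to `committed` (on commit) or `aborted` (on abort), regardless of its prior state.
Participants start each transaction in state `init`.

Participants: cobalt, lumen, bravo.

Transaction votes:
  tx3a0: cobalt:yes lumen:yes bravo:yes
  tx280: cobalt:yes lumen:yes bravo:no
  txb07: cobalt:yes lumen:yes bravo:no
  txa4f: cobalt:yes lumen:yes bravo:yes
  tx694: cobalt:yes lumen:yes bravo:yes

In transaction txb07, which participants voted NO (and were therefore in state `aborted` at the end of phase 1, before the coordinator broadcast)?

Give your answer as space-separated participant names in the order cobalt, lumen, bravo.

Answer: bravo

Derivation:
Txn txb07 phase 1: cobalt yes -> prepared; lumen yes -> prepared; bravo no -> aborted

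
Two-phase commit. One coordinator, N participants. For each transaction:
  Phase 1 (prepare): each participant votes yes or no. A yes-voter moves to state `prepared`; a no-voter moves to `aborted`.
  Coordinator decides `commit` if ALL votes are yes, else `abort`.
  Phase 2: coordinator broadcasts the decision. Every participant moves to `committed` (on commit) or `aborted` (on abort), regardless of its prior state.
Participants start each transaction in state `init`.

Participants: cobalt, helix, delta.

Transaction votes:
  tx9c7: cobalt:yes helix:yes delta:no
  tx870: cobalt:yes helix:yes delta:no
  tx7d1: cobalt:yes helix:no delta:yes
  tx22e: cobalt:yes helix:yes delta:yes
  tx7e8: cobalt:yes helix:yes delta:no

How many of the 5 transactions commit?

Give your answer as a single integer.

Answer: 1

Derivation:
tx9c7: no from delta -> abort (commits=0)
tx870: no from delta -> abort (commits=0)
tx7d1: no from helix -> abort (commits=0)
tx22e: all yes -> commit (commits=1)
tx7e8: no from delta -> abort (commits=1)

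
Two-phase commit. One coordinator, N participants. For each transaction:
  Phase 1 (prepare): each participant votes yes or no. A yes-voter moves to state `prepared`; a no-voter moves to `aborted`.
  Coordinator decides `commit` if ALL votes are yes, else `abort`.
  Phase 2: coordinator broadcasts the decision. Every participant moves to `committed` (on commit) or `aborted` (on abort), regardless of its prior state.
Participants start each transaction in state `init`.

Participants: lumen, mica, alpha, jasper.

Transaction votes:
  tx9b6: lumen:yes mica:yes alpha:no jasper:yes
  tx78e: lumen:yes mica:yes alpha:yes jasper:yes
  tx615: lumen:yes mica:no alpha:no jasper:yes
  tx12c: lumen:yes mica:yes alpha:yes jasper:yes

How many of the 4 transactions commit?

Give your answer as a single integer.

tx9b6: no from alpha -> abort (commits=0)
tx78e: all yes -> commit (commits=1)
tx615: no from mica, alpha -> abort (commits=1)
tx12c: all yes -> commit (commits=2)

Answer: 2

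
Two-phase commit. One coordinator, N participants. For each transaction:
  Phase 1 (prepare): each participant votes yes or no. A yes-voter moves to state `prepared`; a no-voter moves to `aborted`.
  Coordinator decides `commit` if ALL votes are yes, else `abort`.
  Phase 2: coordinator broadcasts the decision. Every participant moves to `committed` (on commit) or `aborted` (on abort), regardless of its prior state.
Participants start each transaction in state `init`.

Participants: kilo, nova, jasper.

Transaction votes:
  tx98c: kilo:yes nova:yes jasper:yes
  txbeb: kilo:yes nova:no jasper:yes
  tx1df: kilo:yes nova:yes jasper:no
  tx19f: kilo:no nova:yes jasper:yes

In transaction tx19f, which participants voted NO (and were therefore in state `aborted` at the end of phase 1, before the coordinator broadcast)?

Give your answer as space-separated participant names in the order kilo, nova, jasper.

Answer: kilo

Derivation:
Txn tx19f phase 1: kilo no -> aborted; nova yes -> prepared; jasper yes -> prepared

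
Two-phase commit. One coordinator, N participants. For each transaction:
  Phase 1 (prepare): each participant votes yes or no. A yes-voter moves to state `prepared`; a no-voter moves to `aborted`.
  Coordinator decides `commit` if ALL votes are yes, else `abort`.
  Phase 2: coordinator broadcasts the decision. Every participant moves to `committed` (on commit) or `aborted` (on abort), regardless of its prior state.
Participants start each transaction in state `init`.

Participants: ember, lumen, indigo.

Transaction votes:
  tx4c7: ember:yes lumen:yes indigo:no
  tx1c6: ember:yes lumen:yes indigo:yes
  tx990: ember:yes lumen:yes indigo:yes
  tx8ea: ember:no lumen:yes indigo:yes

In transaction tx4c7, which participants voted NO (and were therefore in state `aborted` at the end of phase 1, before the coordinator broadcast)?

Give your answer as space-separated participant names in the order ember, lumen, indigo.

Txn tx4c7 phase 1: ember yes -> prepared; lumen yes -> prepared; indigo no -> aborted

Answer: indigo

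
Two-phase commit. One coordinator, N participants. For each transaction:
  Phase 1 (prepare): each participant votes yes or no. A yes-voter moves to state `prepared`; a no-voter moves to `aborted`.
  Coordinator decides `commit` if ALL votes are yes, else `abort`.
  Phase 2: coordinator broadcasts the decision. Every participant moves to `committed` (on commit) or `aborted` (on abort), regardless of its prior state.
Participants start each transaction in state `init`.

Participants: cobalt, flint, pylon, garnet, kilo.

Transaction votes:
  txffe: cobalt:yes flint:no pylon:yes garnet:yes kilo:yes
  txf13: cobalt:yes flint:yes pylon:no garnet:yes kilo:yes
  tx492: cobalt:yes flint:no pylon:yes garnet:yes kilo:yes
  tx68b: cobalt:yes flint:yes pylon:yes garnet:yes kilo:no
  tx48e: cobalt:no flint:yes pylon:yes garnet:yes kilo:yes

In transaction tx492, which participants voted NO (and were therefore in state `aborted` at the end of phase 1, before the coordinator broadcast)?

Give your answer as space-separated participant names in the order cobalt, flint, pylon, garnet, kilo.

Answer: flint

Derivation:
Txn tx492 phase 1: cobalt yes -> prepared; flint no -> aborted; pylon yes -> prepared; garnet yes -> prepared; kilo yes -> prepared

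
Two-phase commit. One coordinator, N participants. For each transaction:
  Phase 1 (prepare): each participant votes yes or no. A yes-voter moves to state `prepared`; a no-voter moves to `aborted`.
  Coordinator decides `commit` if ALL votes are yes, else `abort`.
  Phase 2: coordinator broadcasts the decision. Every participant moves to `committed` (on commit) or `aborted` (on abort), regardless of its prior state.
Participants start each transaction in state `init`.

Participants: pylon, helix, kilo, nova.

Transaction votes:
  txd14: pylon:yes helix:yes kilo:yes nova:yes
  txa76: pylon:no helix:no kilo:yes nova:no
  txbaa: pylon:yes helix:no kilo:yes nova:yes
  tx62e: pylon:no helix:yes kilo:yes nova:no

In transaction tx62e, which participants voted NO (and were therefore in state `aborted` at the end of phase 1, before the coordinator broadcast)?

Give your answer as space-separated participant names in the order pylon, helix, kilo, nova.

Answer: pylon nova

Derivation:
Txn tx62e phase 1: pylon no -> aborted; helix yes -> prepared; kilo yes -> prepared; nova no -> aborted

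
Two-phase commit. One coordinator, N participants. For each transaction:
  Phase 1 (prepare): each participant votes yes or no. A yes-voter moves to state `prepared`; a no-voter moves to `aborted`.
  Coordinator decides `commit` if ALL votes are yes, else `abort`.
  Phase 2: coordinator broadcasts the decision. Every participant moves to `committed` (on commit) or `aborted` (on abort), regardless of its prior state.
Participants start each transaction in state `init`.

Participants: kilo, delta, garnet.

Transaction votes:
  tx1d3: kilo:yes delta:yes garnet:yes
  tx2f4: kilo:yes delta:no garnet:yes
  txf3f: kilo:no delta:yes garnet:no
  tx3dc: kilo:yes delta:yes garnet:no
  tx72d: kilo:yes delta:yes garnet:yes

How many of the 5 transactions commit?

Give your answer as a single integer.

tx1d3: all yes -> commit (commits=1)
tx2f4: no from delta -> abort (commits=1)
txf3f: no from kilo, garnet -> abort (commits=1)
tx3dc: no from garnet -> abort (commits=1)
tx72d: all yes -> commit (commits=2)

Answer: 2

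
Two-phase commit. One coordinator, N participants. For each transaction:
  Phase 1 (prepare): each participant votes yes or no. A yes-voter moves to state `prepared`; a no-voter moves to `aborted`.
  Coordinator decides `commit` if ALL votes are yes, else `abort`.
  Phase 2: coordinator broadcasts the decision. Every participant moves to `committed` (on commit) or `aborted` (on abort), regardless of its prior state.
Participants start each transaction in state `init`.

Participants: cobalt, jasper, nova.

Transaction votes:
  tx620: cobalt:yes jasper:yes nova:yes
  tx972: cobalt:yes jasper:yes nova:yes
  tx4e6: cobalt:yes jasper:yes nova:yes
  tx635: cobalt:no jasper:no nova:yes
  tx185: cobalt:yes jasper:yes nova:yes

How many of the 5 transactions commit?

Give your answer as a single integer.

tx620: all yes -> commit (commits=1)
tx972: all yes -> commit (commits=2)
tx4e6: all yes -> commit (commits=3)
tx635: no from cobalt, jasper -> abort (commits=3)
tx185: all yes -> commit (commits=4)

Answer: 4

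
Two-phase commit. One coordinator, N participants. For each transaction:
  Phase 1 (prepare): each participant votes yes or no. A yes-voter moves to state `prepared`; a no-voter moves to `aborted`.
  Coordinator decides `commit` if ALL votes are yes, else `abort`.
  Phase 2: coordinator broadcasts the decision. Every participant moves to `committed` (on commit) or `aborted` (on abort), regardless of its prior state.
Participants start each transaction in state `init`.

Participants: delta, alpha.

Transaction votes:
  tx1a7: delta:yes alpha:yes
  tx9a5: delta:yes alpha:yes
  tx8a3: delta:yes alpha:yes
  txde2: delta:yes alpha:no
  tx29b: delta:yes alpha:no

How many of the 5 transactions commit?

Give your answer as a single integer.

Answer: 3

Derivation:
tx1a7: all yes -> commit (commits=1)
tx9a5: all yes -> commit (commits=2)
tx8a3: all yes -> commit (commits=3)
txde2: no from alpha -> abort (commits=3)
tx29b: no from alpha -> abort (commits=3)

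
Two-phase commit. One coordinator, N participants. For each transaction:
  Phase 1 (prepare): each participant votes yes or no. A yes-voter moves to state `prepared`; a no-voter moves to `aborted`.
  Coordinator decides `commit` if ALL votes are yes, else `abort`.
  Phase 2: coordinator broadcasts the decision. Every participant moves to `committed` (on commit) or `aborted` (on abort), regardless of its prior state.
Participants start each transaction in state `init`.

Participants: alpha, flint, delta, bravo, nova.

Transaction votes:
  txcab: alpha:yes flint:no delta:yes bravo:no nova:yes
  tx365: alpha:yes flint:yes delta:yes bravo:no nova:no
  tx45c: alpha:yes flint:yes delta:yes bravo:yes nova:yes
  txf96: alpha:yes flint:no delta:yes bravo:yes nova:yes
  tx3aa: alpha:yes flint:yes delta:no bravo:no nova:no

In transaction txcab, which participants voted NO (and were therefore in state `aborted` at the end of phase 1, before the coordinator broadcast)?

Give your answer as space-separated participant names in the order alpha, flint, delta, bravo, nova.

Answer: flint bravo

Derivation:
Txn txcab phase 1: alpha yes -> prepared; flint no -> aborted; delta yes -> prepared; bravo no -> aborted; nova yes -> prepared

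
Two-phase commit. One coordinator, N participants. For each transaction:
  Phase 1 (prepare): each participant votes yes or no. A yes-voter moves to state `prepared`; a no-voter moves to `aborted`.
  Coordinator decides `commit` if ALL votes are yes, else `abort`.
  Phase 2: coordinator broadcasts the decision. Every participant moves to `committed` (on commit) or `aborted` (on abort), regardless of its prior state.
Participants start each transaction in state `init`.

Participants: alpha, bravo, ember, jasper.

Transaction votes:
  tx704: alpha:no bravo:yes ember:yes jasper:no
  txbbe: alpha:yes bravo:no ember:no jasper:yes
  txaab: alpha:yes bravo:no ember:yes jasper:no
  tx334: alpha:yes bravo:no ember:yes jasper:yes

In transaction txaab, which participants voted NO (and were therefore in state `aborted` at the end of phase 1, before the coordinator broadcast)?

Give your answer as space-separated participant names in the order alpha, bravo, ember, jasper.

Answer: bravo jasper

Derivation:
Txn txaab phase 1: alpha yes -> prepared; bravo no -> aborted; ember yes -> prepared; jasper no -> aborted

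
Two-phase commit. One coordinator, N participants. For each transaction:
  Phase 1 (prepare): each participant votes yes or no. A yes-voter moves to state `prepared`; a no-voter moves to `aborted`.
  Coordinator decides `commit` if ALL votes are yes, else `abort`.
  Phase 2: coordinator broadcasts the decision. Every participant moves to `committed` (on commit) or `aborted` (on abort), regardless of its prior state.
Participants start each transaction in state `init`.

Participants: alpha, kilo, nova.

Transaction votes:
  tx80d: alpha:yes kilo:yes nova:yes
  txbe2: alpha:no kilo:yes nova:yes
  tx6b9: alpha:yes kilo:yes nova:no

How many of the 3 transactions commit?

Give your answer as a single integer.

tx80d: all yes -> commit (commits=1)
txbe2: no from alpha -> abort (commits=1)
tx6b9: no from nova -> abort (commits=1)

Answer: 1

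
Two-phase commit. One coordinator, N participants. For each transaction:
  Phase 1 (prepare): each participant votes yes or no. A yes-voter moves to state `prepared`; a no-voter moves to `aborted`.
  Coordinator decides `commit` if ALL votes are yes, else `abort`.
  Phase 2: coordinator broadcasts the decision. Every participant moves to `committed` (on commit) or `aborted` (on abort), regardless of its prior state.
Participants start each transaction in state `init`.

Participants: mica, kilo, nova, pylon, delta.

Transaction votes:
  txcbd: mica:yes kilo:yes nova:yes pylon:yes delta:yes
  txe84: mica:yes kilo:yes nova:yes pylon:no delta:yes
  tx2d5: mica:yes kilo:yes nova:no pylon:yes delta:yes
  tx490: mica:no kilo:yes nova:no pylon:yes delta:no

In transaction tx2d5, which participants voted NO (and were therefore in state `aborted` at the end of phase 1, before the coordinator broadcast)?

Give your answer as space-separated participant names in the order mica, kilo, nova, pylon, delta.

Answer: nova

Derivation:
Txn tx2d5 phase 1: mica yes -> prepared; kilo yes -> prepared; nova no -> aborted; pylon yes -> prepared; delta yes -> prepared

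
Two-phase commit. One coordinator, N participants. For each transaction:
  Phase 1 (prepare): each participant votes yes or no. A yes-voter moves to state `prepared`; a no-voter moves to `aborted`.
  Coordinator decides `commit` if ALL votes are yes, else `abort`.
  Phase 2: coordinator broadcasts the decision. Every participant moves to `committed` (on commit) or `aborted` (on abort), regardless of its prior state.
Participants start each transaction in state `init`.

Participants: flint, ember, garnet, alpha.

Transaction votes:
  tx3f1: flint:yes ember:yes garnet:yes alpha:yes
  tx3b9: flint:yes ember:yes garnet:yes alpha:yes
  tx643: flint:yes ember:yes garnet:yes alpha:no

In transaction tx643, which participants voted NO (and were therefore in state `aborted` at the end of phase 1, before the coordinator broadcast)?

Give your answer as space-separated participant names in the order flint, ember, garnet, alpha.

Txn tx643 phase 1: flint yes -> prepared; ember yes -> prepared; garnet yes -> prepared; alpha no -> aborted

Answer: alpha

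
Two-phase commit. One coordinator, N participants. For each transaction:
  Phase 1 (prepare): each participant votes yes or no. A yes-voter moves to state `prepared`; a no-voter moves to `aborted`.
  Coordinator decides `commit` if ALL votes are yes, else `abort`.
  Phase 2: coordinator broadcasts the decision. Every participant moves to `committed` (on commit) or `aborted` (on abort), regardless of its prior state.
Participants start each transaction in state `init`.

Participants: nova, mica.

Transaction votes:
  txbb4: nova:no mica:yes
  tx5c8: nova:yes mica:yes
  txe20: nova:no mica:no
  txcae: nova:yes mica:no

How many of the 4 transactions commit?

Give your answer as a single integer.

txbb4: no from nova -> abort (commits=0)
tx5c8: all yes -> commit (commits=1)
txe20: no from nova, mica -> abort (commits=1)
txcae: no from mica -> abort (commits=1)

Answer: 1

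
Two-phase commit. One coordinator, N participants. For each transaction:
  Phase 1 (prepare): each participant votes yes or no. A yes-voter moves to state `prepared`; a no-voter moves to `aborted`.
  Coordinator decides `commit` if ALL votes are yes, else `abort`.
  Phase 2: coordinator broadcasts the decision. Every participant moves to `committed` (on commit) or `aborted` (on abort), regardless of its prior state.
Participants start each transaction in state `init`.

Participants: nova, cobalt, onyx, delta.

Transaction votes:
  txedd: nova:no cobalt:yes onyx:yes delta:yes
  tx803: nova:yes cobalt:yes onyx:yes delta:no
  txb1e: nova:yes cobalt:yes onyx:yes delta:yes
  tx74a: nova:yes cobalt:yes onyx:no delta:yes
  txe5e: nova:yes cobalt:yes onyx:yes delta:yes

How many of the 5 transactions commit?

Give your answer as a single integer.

txedd: no from nova -> abort (commits=0)
tx803: no from delta -> abort (commits=0)
txb1e: all yes -> commit (commits=1)
tx74a: no from onyx -> abort (commits=1)
txe5e: all yes -> commit (commits=2)

Answer: 2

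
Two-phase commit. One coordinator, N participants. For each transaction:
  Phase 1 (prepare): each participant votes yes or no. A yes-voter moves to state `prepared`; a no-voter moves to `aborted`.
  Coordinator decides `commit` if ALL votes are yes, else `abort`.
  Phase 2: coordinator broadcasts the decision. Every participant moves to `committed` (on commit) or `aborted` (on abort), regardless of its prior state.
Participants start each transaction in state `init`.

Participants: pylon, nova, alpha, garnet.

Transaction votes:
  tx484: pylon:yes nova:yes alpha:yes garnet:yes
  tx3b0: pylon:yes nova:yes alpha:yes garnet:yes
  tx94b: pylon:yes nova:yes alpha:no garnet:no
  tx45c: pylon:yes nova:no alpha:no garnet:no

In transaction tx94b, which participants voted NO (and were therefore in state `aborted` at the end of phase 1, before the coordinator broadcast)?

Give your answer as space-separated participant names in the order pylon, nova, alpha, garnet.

Txn tx94b phase 1: pylon yes -> prepared; nova yes -> prepared; alpha no -> aborted; garnet no -> aborted

Answer: alpha garnet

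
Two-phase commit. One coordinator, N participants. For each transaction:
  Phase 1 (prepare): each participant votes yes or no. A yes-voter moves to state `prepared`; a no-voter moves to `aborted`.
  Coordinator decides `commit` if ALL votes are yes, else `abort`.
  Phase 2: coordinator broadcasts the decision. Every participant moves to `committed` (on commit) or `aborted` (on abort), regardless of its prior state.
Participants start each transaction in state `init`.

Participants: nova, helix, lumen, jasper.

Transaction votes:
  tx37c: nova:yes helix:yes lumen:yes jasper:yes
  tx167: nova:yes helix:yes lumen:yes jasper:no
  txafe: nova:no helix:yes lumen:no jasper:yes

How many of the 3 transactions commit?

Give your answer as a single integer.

Answer: 1

Derivation:
tx37c: all yes -> commit (commits=1)
tx167: no from jasper -> abort (commits=1)
txafe: no from nova, lumen -> abort (commits=1)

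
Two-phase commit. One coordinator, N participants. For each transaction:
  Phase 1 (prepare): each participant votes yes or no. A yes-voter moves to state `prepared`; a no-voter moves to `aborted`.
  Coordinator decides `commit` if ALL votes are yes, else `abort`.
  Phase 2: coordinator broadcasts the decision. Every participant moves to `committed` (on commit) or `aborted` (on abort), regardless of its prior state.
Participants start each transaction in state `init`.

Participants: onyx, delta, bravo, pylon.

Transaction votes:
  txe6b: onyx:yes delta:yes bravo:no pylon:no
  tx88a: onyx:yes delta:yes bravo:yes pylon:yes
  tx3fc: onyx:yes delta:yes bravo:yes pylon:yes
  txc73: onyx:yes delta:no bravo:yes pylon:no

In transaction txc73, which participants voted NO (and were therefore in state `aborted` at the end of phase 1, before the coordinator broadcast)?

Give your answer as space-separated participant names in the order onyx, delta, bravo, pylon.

Answer: delta pylon

Derivation:
Txn txc73 phase 1: onyx yes -> prepared; delta no -> aborted; bravo yes -> prepared; pylon no -> aborted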